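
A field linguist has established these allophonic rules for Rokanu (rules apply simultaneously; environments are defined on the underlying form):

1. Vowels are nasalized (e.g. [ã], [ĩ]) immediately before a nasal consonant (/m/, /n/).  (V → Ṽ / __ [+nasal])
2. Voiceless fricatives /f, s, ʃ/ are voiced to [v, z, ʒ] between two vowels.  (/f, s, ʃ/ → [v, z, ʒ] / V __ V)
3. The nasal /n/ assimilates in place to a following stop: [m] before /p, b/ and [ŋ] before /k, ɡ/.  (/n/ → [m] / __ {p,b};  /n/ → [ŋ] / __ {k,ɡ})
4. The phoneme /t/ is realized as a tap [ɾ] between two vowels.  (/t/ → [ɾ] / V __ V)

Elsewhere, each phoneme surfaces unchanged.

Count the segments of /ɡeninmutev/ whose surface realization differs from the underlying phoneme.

3

Segments that undergo a rule: /e/ → [ẽ] (rule 1); /i/ → [ĩ] (rule 1); /t/ → [ɾ] (rule 4).
All other segments surface unchanged.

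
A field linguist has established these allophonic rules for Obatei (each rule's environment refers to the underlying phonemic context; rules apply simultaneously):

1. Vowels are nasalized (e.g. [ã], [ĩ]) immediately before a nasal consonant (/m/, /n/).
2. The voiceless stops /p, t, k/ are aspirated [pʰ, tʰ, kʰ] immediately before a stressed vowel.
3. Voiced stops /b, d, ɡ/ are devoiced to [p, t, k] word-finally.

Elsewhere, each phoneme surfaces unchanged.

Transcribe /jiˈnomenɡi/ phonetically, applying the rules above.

/j/ stays [j].
/i/ meets the environment for rule 1 (before a nasal consonant) → [ĩ].
/n/ stays [n].
/o/ (between /n/ and /m/): before a nasal consonant, so rule 1 applies → [õ].
/m/ stays [m].
Rule 1 applies to /e/ (between /m/ and /n/: before a nasal consonant) → [ẽ].
/n/ (between /e/ and /ɡ/): no rule targets it → [n].
/ɡ/ (between /n/ and /i/) fails the environment for rule 3, so it stays [ɡ].
/i/ — word-final; rule 1 does not apply here → [i].

[jĩˈnõmẽnɡi]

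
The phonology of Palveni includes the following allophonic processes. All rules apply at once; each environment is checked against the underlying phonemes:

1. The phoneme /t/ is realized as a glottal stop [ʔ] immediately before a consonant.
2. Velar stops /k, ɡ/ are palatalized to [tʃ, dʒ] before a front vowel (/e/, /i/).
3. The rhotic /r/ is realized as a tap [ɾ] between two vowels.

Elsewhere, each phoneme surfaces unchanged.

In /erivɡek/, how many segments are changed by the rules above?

2

Segments that undergo a rule: /r/ → [ɾ] (rule 3); /ɡ/ → [dʒ] (rule 2).
All other segments surface unchanged.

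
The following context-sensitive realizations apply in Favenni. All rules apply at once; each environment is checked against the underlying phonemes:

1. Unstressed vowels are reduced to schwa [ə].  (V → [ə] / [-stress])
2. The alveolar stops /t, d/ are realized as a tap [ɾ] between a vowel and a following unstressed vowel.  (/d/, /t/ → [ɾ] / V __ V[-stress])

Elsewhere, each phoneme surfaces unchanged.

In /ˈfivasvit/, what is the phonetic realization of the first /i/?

/i/ (between /f/ and /v/) fails the environment for rule 1, so it stays [i].

[i]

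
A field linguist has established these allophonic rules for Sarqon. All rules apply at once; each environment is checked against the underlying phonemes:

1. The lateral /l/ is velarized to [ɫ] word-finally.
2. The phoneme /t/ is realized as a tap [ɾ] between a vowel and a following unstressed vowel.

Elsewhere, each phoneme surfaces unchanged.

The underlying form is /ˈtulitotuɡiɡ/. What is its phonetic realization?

/t/ (word-initial) is in the target of rule 2 but the environment (between a vowel and a following unstressed vowel) is not met → [t].
/u/ stays [u].
/l/ (between /u/ and /i/) is in the target of rule 1 but the environment (word-finally) is not met → [l].
/i/ (between /l/ and /t/) is unaffected → [i].
/t/ meets the environment for rule 2 (between a vowel and a following unstressed vowel) → [ɾ].
/o/ — not in any rule's target class → [o].
/t/ (between /o/ and /u/): between a vowel and a following unstressed vowel, so rule 2 applies → [ɾ].
/u/ (between /t/ and /ɡ/): no rule targets it → [u].
/ɡ/ (between /u/ and /i/) is unaffected → [ɡ].
/i/ stays [i].
/ɡ/ (word-final): no rule targets it → [ɡ].

[ˈtuliɾoɾuɡiɡ]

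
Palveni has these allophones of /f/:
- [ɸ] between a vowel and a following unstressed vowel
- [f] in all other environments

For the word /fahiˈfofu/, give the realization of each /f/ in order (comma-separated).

Occurrence 1 (position 1): no conditioning environment matches → elsewhere allophone [f].
Occurrence 2 (position 5): no conditioning environment matches → elsewhere allophone [f].
Occurrence 3 (position 7): between a vowel and a following unstressed vowel → [ɸ].

[f], [f], [ɸ]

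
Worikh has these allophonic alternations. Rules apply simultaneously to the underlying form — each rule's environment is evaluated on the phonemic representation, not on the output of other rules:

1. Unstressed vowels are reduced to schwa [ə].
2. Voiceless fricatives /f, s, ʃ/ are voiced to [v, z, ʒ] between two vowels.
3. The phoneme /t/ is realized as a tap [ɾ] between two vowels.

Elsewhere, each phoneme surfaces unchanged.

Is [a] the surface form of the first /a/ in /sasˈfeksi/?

No

Rule 1 applies to /a/ (between /s/ and /s/: in an unstressed syllable) → [ə].
The actual realization is [ə], not [a].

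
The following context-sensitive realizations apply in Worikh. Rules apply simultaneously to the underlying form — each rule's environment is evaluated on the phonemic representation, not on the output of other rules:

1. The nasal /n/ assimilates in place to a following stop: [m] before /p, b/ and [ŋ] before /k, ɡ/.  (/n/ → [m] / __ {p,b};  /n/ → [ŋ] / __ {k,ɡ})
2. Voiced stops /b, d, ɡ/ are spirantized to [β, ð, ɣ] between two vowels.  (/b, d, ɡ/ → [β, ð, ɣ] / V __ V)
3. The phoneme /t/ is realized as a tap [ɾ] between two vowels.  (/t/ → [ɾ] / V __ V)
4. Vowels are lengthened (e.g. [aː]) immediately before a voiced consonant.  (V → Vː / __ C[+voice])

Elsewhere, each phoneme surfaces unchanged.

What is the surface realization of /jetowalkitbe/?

[jeɾoːwaːlkitbe]

/j/ (word-initial) is unaffected → [j].
/e/ (between /j/ and /t/) fails the environment for rule 4, so it stays [e].
/t/ — between /e/ and /o/, between two vowels — surfaces as [ɾ] (rule 3).
/o/ (between /t/ and /w/): before a voiced consonant, so rule 4 applies → [oː].
/w/ (between /o/ and /a/): no rule targets it → [w].
/a/ — between /w/ and /l/, before a voiced consonant — surfaces as [aː] (rule 4).
/l/ — not in any rule's target class → [l].
/k/ (between /l/ and /i/) is unaffected → [k].
/i/ — between /k/ and /t/; rule 4 does not apply here → [i].
/t/ — between /i/ and /b/; rule 3 does not apply here → [t].
/b/ (between /t/ and /e/) fails the environment for rule 2, so it stays [b].
/e/ (word-final) fails the environment for rule 4, so it stays [e].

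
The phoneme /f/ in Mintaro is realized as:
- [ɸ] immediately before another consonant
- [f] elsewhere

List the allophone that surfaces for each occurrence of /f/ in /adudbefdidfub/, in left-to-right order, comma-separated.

Occurrence 1 (position 7): immediately before another consonant → [ɸ].
Occurrence 2 (position 11): no conditioning environment matches → elsewhere allophone [f].

[ɸ], [f]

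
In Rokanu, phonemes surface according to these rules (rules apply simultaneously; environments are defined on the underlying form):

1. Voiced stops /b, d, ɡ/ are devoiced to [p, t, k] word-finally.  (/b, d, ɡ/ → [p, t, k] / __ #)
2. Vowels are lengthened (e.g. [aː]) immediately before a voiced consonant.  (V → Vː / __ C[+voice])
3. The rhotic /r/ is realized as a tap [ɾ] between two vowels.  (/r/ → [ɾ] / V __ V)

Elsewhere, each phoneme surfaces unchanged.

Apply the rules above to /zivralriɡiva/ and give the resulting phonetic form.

[ziːvraːlriːɡiːva]

/z/ (word-initial): no rule targets it → [z].
/i/ meets the environment for rule 2 (before a voiced consonant) → [iː].
/v/ (between /i/ and /r/): no rule targets it → [v].
/r/ — between /v/ and /a/; rule 3 does not apply here → [r].
/a/ — between /r/ and /l/, before a voiced consonant — surfaces as [aː] (rule 2).
/l/ (between /a/ and /r/): no rule targets it → [l].
/r/ — between /l/ and /i/; rule 3 does not apply here → [r].
/i/ — between /r/ and /ɡ/, before a voiced consonant — surfaces as [iː] (rule 2).
/ɡ/ (between /i/ and /i/): rule 1 targets it, but not word-finally → unchanged [ɡ].
/i/ (between /ɡ/ and /v/) occurs before a voiced consonant → [iː] by rule 2.
/v/ (between /i/ and /a/) is unaffected → [v].
/a/ (word-final) is in the target of rule 2 but the environment (before a voiced consonant) is not met → [a].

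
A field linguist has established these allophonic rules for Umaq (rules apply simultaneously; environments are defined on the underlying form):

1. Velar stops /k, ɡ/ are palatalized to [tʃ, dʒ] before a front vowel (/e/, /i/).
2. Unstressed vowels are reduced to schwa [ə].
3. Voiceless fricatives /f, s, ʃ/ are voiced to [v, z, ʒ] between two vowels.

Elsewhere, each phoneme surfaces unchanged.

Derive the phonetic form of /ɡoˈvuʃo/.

/ɡ/ — word-initial; rule 1 does not apply here → [ɡ].
/o/ — between /ɡ/ and /v/, in an unstressed syllable — surfaces as [ə] (rule 2).
/u/ — between /v/ and /ʃ/; rule 2 does not apply here → [u].
/ʃ/ (between /u/ and /o/): between two vowels, so rule 3 applies → [ʒ].
/o/ — word-final, in an unstressed syllable — surfaces as [ə] (rule 2).

[ɡəˈvuʒə]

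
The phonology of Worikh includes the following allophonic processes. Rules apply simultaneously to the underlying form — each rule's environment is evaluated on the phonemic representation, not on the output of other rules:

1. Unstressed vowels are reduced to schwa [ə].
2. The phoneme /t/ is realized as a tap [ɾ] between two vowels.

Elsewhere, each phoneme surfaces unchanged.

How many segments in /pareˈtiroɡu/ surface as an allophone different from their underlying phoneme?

5

Segments that undergo a rule: /a/ → [ə] (rule 1); /e/ → [ə] (rule 1); /t/ → [ɾ] (rule 2); /o/ → [ə] (rule 1); /u/ → [ə] (rule 1).
All other segments surface unchanged.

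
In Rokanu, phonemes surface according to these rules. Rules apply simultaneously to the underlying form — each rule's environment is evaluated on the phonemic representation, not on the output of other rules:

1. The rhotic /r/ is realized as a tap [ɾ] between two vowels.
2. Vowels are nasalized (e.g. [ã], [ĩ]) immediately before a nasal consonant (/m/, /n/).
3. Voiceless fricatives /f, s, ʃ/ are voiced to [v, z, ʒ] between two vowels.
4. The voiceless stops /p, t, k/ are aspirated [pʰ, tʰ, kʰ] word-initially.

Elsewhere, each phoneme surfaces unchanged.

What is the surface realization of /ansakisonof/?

[ãnsakizõnof]

Rule 2 applies to /a/ (word-initial: before a nasal consonant) → [ã].
/s/ (between /n/ and /a/) is in the target of rule 3 but the environment (between two vowels) is not met → [s].
/a/ — between /s/ and /k/; rule 2 does not apply here → [a].
/k/ (between /a/ and /i/): rule 4 targets it, but not word-initially → unchanged [k].
/i/ — between /k/ and /s/; rule 2 does not apply here → [i].
Rule 3 applies to /s/ (between /i/ and /o/: between two vowels) → [z].
/o/ (between /s/ and /n/): before a nasal consonant, so rule 2 applies → [õ].
/o/ (between /n/ and /f/): rule 2 targets it, but not before a nasal consonant → unchanged [o].
/f/ (word-final) fails the environment for rule 3, so it stays [f].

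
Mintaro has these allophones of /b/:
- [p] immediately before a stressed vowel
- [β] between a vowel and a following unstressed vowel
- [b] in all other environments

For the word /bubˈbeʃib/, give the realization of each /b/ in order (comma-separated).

[b], [b], [p], [b]

Occurrence 1 (position 1): no conditioning environment matches → elsewhere allophone [b].
Occurrence 2 (position 3): no conditioning environment matches → elsewhere allophone [b].
Occurrence 3 (position 4): immediately before a stressed vowel → [p].
Occurrence 4 (position 8): no conditioning environment matches → elsewhere allophone [b].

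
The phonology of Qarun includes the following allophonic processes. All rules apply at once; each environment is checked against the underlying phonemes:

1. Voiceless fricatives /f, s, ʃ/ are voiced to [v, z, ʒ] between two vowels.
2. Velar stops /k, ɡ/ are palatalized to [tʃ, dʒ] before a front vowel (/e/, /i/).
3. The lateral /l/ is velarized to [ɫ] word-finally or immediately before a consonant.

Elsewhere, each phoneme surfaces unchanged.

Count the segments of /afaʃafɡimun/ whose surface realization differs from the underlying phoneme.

Segments that undergo a rule: /f/ → [v] (rule 1); /ʃ/ → [ʒ] (rule 1); /ɡ/ → [dʒ] (rule 2).
All other segments surface unchanged.

3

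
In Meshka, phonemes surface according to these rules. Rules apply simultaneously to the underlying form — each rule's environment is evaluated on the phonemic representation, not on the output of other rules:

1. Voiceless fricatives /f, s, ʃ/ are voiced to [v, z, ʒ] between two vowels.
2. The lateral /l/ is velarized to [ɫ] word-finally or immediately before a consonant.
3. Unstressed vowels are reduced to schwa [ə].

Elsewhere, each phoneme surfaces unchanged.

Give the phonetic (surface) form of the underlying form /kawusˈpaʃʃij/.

/k/ — not in any rule's target class → [k].
/a/ (between /k/ and /w/) occurs in an unstressed syllable → [ə] by rule 3.
/w/ (between /a/ and /u/) is unaffected → [w].
/u/ (between /w/ and /s/) occurs in an unstressed syllable → [ə] by rule 3.
/s/ (between /u/ and /p/): rule 1 targets it, but not between two vowels → unchanged [s].
/p/ (between /s/ and /a/) is unaffected → [p].
/a/ (between /p/ and /ʃ/) is in the target of rule 3 but the environment (in an unstressed syllable) is not met → [a].
/ʃ/ (between /a/ and /ʃ/) fails the environment for rule 1, so it stays [ʃ].
/ʃ/ (between /ʃ/ and /i/): rule 1 targets it, but not between two vowels → unchanged [ʃ].
/i/ (between /ʃ/ and /j/) occurs in an unstressed syllable → [ə] by rule 3.
/j/ stays [j].

[kəwəsˈpaʃʃəj]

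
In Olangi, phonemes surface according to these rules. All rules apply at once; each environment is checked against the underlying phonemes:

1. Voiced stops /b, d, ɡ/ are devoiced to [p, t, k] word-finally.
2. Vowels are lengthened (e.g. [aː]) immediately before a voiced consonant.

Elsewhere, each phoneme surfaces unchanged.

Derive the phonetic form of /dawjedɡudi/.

/d/ (word-initial): rule 1 targets it, but not word-finally → unchanged [d].
/a/ (between /d/ and /w/) occurs before a voiced consonant → [aː] by rule 2.
/w/ — not in any rule's target class → [w].
/j/ — not in any rule's target class → [j].
/e/ meets the environment for rule 2 (before a voiced consonant) → [eː].
/d/ (between /e/ and /ɡ/) fails the environment for rule 1, so it stays [d].
/ɡ/ (between /d/ and /u/): rule 1 targets it, but not word-finally → unchanged [ɡ].
/u/ (between /ɡ/ and /d/): before a voiced consonant, so rule 2 applies → [uː].
/d/ (between /u/ and /i/): rule 1 targets it, but not word-finally → unchanged [d].
/i/ (word-final) is in the target of rule 2 but the environment (before a voiced consonant) is not met → [i].

[daːwjeːdɡuːdi]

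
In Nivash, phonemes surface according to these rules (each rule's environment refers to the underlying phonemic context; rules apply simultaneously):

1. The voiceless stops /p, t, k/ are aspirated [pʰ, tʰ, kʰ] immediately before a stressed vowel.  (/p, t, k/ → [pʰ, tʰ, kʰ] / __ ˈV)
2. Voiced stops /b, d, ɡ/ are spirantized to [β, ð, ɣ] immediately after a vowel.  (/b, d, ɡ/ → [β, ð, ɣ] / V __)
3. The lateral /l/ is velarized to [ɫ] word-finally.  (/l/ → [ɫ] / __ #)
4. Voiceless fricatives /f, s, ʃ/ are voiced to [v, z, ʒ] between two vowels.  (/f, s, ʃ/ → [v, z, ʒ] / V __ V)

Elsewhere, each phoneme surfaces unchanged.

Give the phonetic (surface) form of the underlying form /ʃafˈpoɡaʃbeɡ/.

/ʃ/ — word-initial; rule 4 does not apply here → [ʃ].
/f/ (between /a/ and /p/) fails the environment for rule 4, so it stays [f].
/p/ — between /f/ and /o/, immediately before a stressed vowel — surfaces as [pʰ] (rule 1).
Rule 2 applies to /ɡ/ (between /o/ and /a/: immediately after a vowel) → [ɣ].
/ʃ/ (between /a/ and /b/): rule 4 targets it, but not between two vowels → unchanged [ʃ].
/b/ — between /ʃ/ and /e/; rule 2 does not apply here → [b].
Rule 2 applies to /ɡ/ (word-final: immediately after a vowel) → [ɣ].

[ʃafˈpʰoɣaʃbeɣ]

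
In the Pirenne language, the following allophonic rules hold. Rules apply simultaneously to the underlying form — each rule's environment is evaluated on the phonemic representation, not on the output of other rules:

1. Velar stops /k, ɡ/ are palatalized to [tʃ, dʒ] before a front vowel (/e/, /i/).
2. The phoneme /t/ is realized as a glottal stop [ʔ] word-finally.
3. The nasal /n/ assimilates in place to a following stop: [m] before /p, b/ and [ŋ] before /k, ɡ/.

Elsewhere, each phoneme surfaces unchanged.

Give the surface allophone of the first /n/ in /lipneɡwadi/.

[n]

/n/ — between /p/ and /e/; rule 3 does not apply here → [n].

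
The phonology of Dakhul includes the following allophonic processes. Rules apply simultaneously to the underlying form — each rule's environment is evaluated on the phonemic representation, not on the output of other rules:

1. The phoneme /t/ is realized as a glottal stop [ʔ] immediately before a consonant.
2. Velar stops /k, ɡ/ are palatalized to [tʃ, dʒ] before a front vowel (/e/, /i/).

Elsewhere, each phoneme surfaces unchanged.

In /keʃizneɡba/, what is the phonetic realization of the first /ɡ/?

[ɡ]

/ɡ/ — between /e/ and /b/; rule 2 does not apply here → [ɡ].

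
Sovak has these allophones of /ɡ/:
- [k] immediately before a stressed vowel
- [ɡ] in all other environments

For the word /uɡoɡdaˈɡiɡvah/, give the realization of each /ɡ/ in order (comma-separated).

[ɡ], [ɡ], [k], [ɡ]

Occurrence 1 (position 2): no conditioning environment matches → elsewhere allophone [ɡ].
Occurrence 2 (position 4): no conditioning environment matches → elsewhere allophone [ɡ].
Occurrence 3 (position 7): immediately before a stressed vowel → [k].
Occurrence 4 (position 9): no conditioning environment matches → elsewhere allophone [ɡ].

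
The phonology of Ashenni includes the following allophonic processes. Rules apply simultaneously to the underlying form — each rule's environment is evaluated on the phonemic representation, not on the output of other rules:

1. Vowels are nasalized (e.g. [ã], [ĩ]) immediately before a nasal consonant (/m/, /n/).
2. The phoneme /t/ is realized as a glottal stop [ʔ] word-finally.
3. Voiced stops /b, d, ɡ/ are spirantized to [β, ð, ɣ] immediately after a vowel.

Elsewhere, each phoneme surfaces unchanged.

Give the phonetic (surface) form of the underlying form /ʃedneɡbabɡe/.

[ʃeðneɣbaβɡe]

/ʃ/ — not in any rule's target class → [ʃ].
/e/ (between /ʃ/ and /d/): rule 1 targets it, but not before a nasal consonant → unchanged [e].
/d/ (between /e/ and /n/) occurs immediately after a vowel → [ð] by rule 3.
/n/ (between /d/ and /e/): no rule targets it → [n].
/e/ — between /n/ and /ɡ/; rule 1 does not apply here → [e].
/ɡ/ — between /e/ and /b/, immediately after a vowel — surfaces as [ɣ] (rule 3).
/b/ (between /ɡ/ and /a/) fails the environment for rule 3, so it stays [b].
/a/ (between /b/ and /b/) is in the target of rule 1 but the environment (before a nasal consonant) is not met → [a].
/b/ meets the environment for rule 3 (immediately after a vowel) → [β].
/ɡ/ (between /b/ and /e/): rule 3 targets it, but not immediately after a vowel → unchanged [ɡ].
/e/ — word-final; rule 1 does not apply here → [e].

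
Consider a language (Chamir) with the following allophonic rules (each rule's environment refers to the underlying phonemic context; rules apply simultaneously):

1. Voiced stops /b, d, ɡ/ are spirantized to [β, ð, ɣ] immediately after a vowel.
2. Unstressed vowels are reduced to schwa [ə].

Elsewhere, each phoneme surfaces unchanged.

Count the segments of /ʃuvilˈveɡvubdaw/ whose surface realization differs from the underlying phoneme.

Segments that undergo a rule: /u/ → [ə] (rule 2); /i/ → [ə] (rule 2); /ɡ/ → [ɣ] (rule 1); /u/ → [ə] (rule 2); /b/ → [β] (rule 1); /a/ → [ə] (rule 2).
All other segments surface unchanged.

6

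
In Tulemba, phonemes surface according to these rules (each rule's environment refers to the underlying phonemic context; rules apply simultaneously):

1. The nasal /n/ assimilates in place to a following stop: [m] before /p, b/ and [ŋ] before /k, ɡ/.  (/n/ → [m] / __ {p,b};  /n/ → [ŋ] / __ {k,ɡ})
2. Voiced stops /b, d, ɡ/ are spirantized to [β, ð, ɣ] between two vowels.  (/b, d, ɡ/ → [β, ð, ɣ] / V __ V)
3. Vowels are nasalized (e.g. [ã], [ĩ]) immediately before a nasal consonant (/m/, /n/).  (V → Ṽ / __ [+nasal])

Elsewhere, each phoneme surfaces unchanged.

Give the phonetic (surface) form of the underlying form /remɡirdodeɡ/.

[rẽmɡirdoðeɡ]

/r/ (word-initial) is unaffected → [r].
/e/ (between /r/ and /m/): before a nasal consonant, so rule 3 applies → [ẽ].
/m/ (between /e/ and /ɡ/) is unaffected → [m].
/ɡ/ (between /m/ and /i/): rule 2 targets it, but not between two vowels → unchanged [ɡ].
/i/ (between /ɡ/ and /r/): rule 3 targets it, but not before a nasal consonant → unchanged [i].
/r/ — not in any rule's target class → [r].
/d/ (between /r/ and /o/) fails the environment for rule 2, so it stays [d].
/o/ — between /d/ and /d/; rule 3 does not apply here → [o].
Rule 2 applies to /d/ (between /o/ and /e/: between two vowels) → [ð].
/e/ — between /d/ and /ɡ/; rule 3 does not apply here → [e].
/ɡ/ (word-final) is in the target of rule 2 but the environment (between two vowels) is not met → [ɡ].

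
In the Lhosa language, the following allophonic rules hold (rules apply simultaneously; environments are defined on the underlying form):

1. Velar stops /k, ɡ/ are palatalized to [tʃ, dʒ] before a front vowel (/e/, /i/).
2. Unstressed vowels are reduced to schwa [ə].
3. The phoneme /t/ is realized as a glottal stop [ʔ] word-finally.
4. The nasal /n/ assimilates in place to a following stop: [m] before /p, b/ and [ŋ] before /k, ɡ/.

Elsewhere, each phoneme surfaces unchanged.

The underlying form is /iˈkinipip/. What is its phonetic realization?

/i/ meets the environment for rule 2 (in an unstressed syllable) → [ə].
/k/ (between /i/ and /i/) occurs before a front vowel → [tʃ] by rule 1.
/i/ (between /k/ and /n/): rule 2 targets it, but not in an unstressed syllable → unchanged [i].
/n/ (between /i/ and /i/) is in the target of rule 4 but the environment (before a labial or velar stop) is not met → [n].
/i/ — between /n/ and /p/, in an unstressed syllable — surfaces as [ə] (rule 2).
/p/ (between /i/ and /i/): no rule targets it → [p].
/i/ (between /p/ and /p/) occurs in an unstressed syllable → [ə] by rule 2.
/p/ — not in any rule's target class → [p].

[əˈtʃinəpəp]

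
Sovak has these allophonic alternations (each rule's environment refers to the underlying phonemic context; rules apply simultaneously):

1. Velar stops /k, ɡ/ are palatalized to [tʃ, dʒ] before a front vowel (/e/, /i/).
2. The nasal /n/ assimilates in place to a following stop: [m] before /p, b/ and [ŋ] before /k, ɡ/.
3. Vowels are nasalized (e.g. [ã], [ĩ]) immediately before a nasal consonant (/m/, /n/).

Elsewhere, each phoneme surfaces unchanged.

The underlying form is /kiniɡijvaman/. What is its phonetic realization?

[tʃĩnidʒijvãmãn]

/k/ — word-initial, before a front vowel — surfaces as [tʃ] (rule 1).
Rule 3 applies to /i/ (between /k/ and /n/: before a nasal consonant) → [ĩ].
/n/ (between /i/ and /i/) fails the environment for rule 2, so it stays [n].
/i/ — between /n/ and /ɡ/; rule 3 does not apply here → [i].
Rule 1 applies to /ɡ/ (between /i/ and /i/: before a front vowel) → [dʒ].
/i/ (between /ɡ/ and /j/) fails the environment for rule 3, so it stays [i].
/a/ (between /v/ and /m/) occurs before a nasal consonant → [ã] by rule 3.
/a/ — between /m/ and /n/, before a nasal consonant — surfaces as [ã] (rule 3).
/n/ — word-final; rule 2 does not apply here → [n].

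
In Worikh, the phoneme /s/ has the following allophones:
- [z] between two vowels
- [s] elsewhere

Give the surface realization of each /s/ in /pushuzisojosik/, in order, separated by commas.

[s], [z], [z]

Occurrence 1 (position 3): no conditioning environment matches → elsewhere allophone [s].
Occurrence 2 (position 8): between two vowels → [z].
Occurrence 3 (position 12): between two vowels → [z].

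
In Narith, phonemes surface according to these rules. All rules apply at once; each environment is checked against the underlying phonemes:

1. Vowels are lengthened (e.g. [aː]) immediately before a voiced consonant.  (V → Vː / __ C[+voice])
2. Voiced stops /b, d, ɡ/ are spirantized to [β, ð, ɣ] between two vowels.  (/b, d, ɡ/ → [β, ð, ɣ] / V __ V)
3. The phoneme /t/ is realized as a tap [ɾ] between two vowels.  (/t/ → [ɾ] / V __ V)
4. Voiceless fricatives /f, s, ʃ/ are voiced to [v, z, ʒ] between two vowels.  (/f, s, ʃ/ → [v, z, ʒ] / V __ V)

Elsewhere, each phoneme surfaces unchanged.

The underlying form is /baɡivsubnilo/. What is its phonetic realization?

[baːɣiːvsuːbniːlo]

/b/ (word-initial): rule 2 targets it, but not between two vowels → unchanged [b].
/a/ (between /b/ and /ɡ/): before a voiced consonant, so rule 1 applies → [aː].
/ɡ/ (between /a/ and /i/) occurs between two vowels → [ɣ] by rule 2.
/i/ (between /ɡ/ and /v/): before a voiced consonant, so rule 1 applies → [iː].
/v/ stays [v].
/s/ — between /v/ and /u/; rule 4 does not apply here → [s].
/u/ meets the environment for rule 1 (before a voiced consonant) → [uː].
/b/ (between /u/ and /n/) is in the target of rule 2 but the environment (between two vowels) is not met → [b].
/n/ (between /b/ and /i/): no rule targets it → [n].
/i/ (between /n/ and /l/): before a voiced consonant, so rule 1 applies → [iː].
/l/ — not in any rule's target class → [l].
/o/ — word-final; rule 1 does not apply here → [o].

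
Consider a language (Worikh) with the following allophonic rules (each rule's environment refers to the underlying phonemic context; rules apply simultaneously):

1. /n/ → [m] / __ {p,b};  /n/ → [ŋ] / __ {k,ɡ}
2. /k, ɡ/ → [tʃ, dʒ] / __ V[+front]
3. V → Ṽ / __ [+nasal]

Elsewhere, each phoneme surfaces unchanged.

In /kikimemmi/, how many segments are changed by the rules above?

Segments that undergo a rule: /k/ → [tʃ] (rule 2); /k/ → [tʃ] (rule 2); /i/ → [ĩ] (rule 3); /e/ → [ẽ] (rule 3).
All other segments surface unchanged.

4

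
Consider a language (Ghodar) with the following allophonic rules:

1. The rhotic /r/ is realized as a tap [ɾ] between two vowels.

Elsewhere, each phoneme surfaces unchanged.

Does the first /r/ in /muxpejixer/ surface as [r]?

Yes

/r/ (word-final): rule 1 targets it, but not between two vowels → unchanged [r].
The actual realization is [r], which matches [r].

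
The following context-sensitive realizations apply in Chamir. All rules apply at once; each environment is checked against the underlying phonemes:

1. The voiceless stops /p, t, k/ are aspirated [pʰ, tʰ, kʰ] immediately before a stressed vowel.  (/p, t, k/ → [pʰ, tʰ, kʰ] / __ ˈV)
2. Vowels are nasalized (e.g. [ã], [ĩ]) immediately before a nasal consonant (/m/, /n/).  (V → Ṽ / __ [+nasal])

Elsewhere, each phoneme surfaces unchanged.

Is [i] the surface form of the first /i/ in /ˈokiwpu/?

Yes

/i/ (between /k/ and /w/) fails the environment for rule 2, so it stays [i].
The actual realization is [i], which matches [i].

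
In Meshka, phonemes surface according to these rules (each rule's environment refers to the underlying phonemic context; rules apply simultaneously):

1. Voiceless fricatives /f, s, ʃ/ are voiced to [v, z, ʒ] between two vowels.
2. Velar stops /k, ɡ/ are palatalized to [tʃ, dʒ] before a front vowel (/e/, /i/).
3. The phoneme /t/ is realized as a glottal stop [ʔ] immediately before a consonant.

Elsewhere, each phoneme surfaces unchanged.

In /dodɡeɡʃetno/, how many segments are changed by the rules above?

2

Segments that undergo a rule: /ɡ/ → [dʒ] (rule 2); /t/ → [ʔ] (rule 3).
All other segments surface unchanged.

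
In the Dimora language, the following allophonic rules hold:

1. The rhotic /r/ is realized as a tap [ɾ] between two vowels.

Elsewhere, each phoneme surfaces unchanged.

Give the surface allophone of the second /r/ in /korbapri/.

[r]

/r/ — between /p/ and /i/; rule 1 does not apply here → [r].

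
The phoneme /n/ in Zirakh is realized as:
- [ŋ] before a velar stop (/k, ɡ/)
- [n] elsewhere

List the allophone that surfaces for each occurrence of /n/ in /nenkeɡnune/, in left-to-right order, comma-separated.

[n], [ŋ], [n], [n]

Occurrence 1 (position 1): no conditioning environment matches → elsewhere allophone [n].
Occurrence 2 (position 3): before a velar stop → [ŋ].
Occurrence 3 (position 7): no conditioning environment matches → elsewhere allophone [n].
Occurrence 4 (position 9): no conditioning environment matches → elsewhere allophone [n].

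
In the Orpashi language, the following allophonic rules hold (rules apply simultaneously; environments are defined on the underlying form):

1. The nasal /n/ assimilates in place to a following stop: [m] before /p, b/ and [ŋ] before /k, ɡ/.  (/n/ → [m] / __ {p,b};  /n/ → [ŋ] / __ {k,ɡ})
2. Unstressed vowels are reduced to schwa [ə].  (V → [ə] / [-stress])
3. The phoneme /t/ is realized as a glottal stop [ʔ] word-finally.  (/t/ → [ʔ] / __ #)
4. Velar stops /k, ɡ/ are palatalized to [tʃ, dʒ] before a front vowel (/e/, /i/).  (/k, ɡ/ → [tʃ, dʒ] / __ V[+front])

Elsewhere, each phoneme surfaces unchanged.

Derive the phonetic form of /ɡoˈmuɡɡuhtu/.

[ɡəˈmuɡɡəhtə]

/ɡ/ (word-initial) is in the target of rule 4 but the environment (before a front vowel) is not met → [ɡ].
/o/ meets the environment for rule 2 (in an unstressed syllable) → [ə].
/u/ (between /m/ and /ɡ/) fails the environment for rule 2, so it stays [u].
/ɡ/ (between /u/ and /ɡ/) fails the environment for rule 4, so it stays [ɡ].
/ɡ/ (between /ɡ/ and /u/): rule 4 targets it, but not before a front vowel → unchanged [ɡ].
/u/ — between /ɡ/ and /h/, in an unstressed syllable — surfaces as [ə] (rule 2).
/t/ (between /h/ and /u/) fails the environment for rule 3, so it stays [t].
Rule 2 applies to /u/ (word-final: in an unstressed syllable) → [ə].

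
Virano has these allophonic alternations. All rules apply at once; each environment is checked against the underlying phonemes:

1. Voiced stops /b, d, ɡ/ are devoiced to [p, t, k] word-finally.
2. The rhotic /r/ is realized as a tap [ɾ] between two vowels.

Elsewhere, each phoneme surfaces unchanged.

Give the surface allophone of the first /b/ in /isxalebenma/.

/b/ (between /e/ and /e/) is in the target of rule 1 but the environment (word-finally) is not met → [b].

[b]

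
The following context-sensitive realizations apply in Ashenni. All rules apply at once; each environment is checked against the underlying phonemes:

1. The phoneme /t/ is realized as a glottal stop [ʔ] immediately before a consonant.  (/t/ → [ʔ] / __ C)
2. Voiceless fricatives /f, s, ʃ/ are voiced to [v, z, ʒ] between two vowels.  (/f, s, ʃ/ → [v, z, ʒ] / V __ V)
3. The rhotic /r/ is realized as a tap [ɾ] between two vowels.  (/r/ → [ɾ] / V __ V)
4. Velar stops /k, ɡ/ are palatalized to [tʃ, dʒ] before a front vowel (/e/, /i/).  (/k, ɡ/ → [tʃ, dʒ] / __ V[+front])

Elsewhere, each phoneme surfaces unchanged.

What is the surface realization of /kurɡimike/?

[kurdʒimitʃe]

/k/ — word-initial; rule 4 does not apply here → [k].
/u/ (between /k/ and /r/) is unaffected → [u].
/r/ (between /u/ and /ɡ/): rule 3 targets it, but not between two vowels → unchanged [r].
/ɡ/ (between /r/ and /i/): before a front vowel, so rule 4 applies → [dʒ].
/i/ stays [i].
/m/ (between /i/ and /i/): no rule targets it → [m].
/i/ — not in any rule's target class → [i].
/k/ — between /i/ and /e/, before a front vowel — surfaces as [tʃ] (rule 4).
/e/ stays [e].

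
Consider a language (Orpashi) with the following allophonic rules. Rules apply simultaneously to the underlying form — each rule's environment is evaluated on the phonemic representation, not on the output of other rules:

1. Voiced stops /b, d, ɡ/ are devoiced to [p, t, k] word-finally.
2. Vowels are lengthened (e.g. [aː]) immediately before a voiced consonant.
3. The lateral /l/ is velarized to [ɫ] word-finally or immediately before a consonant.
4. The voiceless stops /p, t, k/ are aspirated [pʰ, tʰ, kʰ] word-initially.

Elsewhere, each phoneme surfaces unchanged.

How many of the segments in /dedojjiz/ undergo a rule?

3

Segments that undergo a rule: /e/ → [eː] (rule 2); /o/ → [oː] (rule 2); /i/ → [iː] (rule 2).
All other segments surface unchanged.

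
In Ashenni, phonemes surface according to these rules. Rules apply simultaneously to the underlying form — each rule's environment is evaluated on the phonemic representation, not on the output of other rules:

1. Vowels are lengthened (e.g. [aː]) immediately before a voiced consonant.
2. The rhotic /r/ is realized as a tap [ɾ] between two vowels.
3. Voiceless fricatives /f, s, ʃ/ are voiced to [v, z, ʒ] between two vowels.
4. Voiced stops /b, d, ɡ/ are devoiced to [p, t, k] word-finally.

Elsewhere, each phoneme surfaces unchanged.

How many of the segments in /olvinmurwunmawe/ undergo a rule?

Segments that undergo a rule: /o/ → [oː] (rule 1); /i/ → [iː] (rule 1); /u/ → [uː] (rule 1); /u/ → [uː] (rule 1); /a/ → [aː] (rule 1).
All other segments surface unchanged.

5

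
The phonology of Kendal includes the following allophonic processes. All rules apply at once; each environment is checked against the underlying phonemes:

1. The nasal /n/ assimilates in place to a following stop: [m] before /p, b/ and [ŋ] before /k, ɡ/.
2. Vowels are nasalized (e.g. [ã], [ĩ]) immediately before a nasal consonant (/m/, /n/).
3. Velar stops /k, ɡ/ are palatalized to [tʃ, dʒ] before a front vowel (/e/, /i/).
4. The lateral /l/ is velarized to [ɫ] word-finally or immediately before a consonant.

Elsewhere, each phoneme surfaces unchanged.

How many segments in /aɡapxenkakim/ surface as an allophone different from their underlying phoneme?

4

Segments that undergo a rule: /e/ → [ẽ] (rule 2); /n/ → [ŋ] (rule 1); /k/ → [tʃ] (rule 3); /i/ → [ĩ] (rule 2).
All other segments surface unchanged.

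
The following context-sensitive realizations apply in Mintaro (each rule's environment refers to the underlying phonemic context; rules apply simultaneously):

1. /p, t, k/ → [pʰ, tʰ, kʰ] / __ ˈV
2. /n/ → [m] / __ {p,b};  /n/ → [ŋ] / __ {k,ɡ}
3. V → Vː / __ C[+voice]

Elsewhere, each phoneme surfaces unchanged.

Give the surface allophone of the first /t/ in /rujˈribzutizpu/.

[t]

/t/ — between /u/ and /i/; rule 1 does not apply here → [t].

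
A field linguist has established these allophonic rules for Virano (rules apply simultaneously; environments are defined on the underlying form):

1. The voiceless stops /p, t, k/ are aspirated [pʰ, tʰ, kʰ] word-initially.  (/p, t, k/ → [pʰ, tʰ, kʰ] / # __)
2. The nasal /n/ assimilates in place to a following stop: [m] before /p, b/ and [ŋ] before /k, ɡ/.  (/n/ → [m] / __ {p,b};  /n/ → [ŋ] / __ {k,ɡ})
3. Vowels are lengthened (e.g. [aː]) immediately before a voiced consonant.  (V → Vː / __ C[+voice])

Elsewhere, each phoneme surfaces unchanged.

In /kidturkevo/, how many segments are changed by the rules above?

Segments that undergo a rule: /k/ → [kʰ] (rule 1); /i/ → [iː] (rule 3); /u/ → [uː] (rule 3); /e/ → [eː] (rule 3).
All other segments surface unchanged.

4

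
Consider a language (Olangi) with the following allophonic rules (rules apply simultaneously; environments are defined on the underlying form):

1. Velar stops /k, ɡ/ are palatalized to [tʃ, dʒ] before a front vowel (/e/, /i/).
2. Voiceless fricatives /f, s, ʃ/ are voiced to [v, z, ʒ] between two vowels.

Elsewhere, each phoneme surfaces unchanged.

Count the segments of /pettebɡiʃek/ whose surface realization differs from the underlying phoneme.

Segments that undergo a rule: /ɡ/ → [dʒ] (rule 1); /ʃ/ → [ʒ] (rule 2).
All other segments surface unchanged.

2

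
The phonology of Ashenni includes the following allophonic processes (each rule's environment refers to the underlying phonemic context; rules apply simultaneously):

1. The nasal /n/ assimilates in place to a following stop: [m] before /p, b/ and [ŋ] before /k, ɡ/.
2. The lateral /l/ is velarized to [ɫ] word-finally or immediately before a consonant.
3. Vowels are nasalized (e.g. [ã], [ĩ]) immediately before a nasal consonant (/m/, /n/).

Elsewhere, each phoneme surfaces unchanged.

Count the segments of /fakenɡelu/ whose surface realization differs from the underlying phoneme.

2

Segments that undergo a rule: /e/ → [ẽ] (rule 3); /n/ → [ŋ] (rule 1).
All other segments surface unchanged.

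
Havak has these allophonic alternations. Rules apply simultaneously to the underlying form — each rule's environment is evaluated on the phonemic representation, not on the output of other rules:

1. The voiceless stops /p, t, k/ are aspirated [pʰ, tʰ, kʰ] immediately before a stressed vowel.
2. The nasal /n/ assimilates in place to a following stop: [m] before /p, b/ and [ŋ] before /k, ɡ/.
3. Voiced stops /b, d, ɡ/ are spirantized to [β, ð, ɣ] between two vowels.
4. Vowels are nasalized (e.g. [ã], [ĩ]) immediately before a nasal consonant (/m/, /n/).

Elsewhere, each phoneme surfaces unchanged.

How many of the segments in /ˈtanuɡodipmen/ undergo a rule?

Segments that undergo a rule: /t/ → [tʰ] (rule 1); /a/ → [ã] (rule 4); /ɡ/ → [ɣ] (rule 3); /d/ → [ð] (rule 3); /e/ → [ẽ] (rule 4).
All other segments surface unchanged.

5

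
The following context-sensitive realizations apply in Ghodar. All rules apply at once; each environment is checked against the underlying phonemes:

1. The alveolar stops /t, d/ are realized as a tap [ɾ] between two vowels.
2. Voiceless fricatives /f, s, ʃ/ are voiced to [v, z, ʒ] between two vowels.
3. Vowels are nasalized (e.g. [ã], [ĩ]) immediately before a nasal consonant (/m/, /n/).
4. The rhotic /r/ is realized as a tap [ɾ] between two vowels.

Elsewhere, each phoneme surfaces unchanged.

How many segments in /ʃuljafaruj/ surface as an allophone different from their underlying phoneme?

Segments that undergo a rule: /f/ → [v] (rule 2); /r/ → [ɾ] (rule 4).
All other segments surface unchanged.

2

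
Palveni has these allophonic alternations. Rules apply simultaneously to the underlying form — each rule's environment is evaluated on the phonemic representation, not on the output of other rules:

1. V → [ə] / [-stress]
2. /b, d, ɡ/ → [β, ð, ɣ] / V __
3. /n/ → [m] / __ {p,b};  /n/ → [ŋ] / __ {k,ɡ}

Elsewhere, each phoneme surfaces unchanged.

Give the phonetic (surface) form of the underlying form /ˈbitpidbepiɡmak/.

[ˈbitpəðbəpəɣmək]

/b/ (word-initial): rule 2 targets it, but not immediately after a vowel → unchanged [b].
/i/ (between /b/ and /t/) is in the target of rule 1 but the environment (in an unstressed syllable) is not met → [i].
/t/ stays [t].
/p/ — not in any rule's target class → [p].
Rule 1 applies to /i/ (between /p/ and /d/: in an unstressed syllable) → [ə].
/d/ (between /i/ and /b/): immediately after a vowel, so rule 2 applies → [ð].
/b/ (between /d/ and /e/) fails the environment for rule 2, so it stays [b].
/e/ meets the environment for rule 1 (in an unstressed syllable) → [ə].
/p/ stays [p].
Rule 1 applies to /i/ (between /p/ and /ɡ/: in an unstressed syllable) → [ə].
/ɡ/ (between /i/ and /m/) occurs immediately after a vowel → [ɣ] by rule 2.
/m/ (between /ɡ/ and /a/): no rule targets it → [m].
/a/ meets the environment for rule 1 (in an unstressed syllable) → [ə].
/k/ (word-final): no rule targets it → [k].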